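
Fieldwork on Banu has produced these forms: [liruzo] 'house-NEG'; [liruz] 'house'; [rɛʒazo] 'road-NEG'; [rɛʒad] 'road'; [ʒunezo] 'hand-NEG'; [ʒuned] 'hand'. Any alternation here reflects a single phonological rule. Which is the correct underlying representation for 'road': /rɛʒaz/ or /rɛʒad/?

/rɛʒad/

The stem for 'road' ends in [z] in [rɛʒazo] but [d] in [rɛʒad].
If /z/ were underlying and a rule turned it into [d] in isolation, 'house' would also alternate; but it has [z] in both [liruzo] and [liruz].
Therefore /d/ is basic and [z] is derived by intervocalic spirantization (voiced stops become fricatives between vowels).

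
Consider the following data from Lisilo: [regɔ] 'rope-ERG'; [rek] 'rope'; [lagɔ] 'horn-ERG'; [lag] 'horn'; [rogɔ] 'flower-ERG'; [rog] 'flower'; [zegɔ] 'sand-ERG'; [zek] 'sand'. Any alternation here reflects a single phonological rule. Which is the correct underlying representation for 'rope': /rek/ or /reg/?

The stem for 'rope' ends in [g] in [regɔ] but [k] in [rek].
If /g/ were underlying and a rule turned it into [k] in isolation, 'horn' would also alternate; but it has [g] in both [lagɔ] and [lag].
The alternation reflects intervocalic voicing: voiceless stops become voiced between vowels. /k/ is underlying.

/rek/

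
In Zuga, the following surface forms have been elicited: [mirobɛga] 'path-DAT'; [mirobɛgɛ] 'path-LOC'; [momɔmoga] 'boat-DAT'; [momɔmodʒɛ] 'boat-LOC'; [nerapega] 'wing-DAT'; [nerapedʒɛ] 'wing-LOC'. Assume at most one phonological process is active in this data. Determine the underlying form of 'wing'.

The root 'wing' surfaces as [nerapega] and [nerapedʒɛ], with a stem-final [g] ~ [dʒ] alternation.
If /g/ were underlying and a rule turned it into [dʒ] before the LOC suffix, 'path' would also alternate; but it has [g] in both [mirobɛga] and [mirobɛgɛ].
The underlying segment must be /dʒ/; palato-alveolar /dʒ/ becomes [g] when no front vowel follows, yielding [g] there.

/nerapedʒ/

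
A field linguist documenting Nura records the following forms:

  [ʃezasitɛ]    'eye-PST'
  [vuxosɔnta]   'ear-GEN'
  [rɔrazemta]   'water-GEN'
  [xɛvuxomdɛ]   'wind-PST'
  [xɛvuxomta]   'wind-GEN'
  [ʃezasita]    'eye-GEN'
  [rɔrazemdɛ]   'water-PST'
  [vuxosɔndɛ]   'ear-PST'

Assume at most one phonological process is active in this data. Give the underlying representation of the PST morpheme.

/-dɛ/

The PST suffix surfaces as [-dɛ] and [-tɛ], depending on the final segment of the stem.
The GEN suffix, which begins with [t], is invariant after every stem; so [t] is not altered by any rule here.
The PST suffix is therefore /-dɛ/ underlyingly, with post-vocalic devoicing: voiced stops become voiceless after a vowel.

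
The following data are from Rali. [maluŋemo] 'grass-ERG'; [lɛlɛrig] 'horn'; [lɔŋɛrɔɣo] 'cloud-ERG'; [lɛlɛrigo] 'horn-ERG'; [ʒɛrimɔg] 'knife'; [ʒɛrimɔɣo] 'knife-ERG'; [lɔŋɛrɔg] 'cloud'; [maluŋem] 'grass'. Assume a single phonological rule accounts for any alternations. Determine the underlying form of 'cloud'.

/lɔŋɛrɔɣ/

The root 'cloud' surfaces as [lɔŋɛrɔg] and [lɔŋɛrɔɣo], with a stem-final [g] ~ [ɣ] alternation.
Compare 'horn', with invariant [g] in [lɛlɛrig] and [lɛlɛrigo]: an analysis with underlying /g/ and a rule producing [ɣ] before the ERG suffix would wrongly predict alternation here too.
The underlying segment must be /ɣ/; voiced fricatives become stops word-finally, yielding [g] there.
The underlying form of 'cloud' is therefore /lɔŋɛrɔɣ/.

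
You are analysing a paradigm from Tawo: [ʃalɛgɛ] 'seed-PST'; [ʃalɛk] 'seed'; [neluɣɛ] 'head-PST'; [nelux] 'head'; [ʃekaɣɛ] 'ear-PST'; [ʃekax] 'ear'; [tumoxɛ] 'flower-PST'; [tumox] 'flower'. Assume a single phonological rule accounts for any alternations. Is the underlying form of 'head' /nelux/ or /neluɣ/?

/neluɣ/

'head' shows [ɣ] ~ [x] at the end of the stem ([neluɣɛ] vs [nelux]).
If /x/ were underlying and a rule turned it into [ɣ] before the PST suffix, 'flower' would also alternate; but it has [x] in both [tumoxɛ] and [tumox].
The underlying segment must be /ɣ/; voiced obstruents become voiceless word-finally, yielding [x] there.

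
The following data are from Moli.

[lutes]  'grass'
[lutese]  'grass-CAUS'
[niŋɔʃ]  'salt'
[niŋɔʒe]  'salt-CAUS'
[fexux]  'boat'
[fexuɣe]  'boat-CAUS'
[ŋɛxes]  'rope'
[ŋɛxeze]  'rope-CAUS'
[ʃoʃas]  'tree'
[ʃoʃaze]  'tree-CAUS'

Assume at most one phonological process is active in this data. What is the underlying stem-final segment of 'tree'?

The stem for 'tree' ends in [s] in [ʃoʃas] but [z] in [ʃoʃaze].
Compare 'grass', with invariant [s] in [lutes] and [lutese]: an analysis with underlying /s/ and a rule producing [z] before the CAUS suffix would wrongly predict alternation here too.
The alternation reflects word-final obstruent devoicing: voiced obstruents become voiceless word-finally. /z/ is underlying.

/z/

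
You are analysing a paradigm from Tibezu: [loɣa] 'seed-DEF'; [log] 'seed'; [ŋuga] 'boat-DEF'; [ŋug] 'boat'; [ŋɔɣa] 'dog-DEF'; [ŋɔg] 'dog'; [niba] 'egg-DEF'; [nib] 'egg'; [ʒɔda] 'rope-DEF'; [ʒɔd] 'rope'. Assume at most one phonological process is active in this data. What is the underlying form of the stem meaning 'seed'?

'seed' shows [ɣ] ~ [g] at the end of the stem ([loɣa] vs [log]).
Compare 'boat', with invariant [g] in [ŋuga] and [ŋug]: an analysis with underlying /g/ and a rule producing [ɣ] before the DEF suffix would wrongly predict alternation here too.
So /ɣ/ is underlying, and a rule of word-final hardening — voiced fricatives become stops word-finally — gives [g].
Hence 'seed' is /loɣ/ underlyingly.

/loɣ/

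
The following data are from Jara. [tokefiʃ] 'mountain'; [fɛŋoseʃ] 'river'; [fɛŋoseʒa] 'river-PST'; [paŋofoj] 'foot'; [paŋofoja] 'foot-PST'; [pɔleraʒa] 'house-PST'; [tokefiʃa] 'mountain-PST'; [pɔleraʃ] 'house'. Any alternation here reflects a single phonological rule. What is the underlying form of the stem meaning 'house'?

The root 'house' surfaces as [pɔleraʒa] and [pɔleraʃ], with a stem-final [ʒ] ~ [ʃ] alternation.
Compare 'mountain', with invariant [ʃ] in [tokefiʃa] and [tokefiʃ]: an analysis with underlying /ʃ/ and a rule producing [ʒ] before the PST suffix would wrongly predict alternation here too.
So /ʒ/ is underlying, and a rule of word-final obstruent devoicing — voiced obstruents become voiceless word-finally — gives [ʃ].
The underlying form of 'house' is therefore /pɔleraʒ/.

/pɔleraʒ/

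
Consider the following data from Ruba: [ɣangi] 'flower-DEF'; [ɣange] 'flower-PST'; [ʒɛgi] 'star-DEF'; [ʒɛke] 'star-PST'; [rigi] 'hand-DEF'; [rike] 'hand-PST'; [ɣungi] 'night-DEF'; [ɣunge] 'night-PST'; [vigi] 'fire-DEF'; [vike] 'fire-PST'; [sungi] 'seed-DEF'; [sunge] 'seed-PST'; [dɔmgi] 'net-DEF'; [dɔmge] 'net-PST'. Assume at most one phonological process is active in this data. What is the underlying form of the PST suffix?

/-ke/

The PST suffix surfaces as [-ge] and [-ke], depending on the final segment of the stem.
The DEF suffix, which begins with [g], is invariant after every stem; so [g] is not altered by any rule here.
So the underlying form is /-ke/, and voiceless stops become voiced after a nasal.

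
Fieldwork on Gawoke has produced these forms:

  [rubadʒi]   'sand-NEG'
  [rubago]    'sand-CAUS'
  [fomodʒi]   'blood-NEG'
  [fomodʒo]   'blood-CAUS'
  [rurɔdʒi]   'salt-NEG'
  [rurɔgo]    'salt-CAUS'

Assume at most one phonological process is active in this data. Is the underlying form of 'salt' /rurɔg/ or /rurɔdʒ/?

'salt' shows [dʒ] ~ [g] at the end of the stem ([rurɔdʒi] vs [rurɔgo]).
But 'blood' keeps [dʒ] in both environments ([fomodʒi], [fomodʒo]), so there is no rule changing /dʒ/ to [g] before the CAUS suffix.
Therefore /g/ is basic and [dʒ] is derived by palatalization before a front vowel (/g/ becomes palato-alveolar [dʒ] before a front vowel).

/rurɔg/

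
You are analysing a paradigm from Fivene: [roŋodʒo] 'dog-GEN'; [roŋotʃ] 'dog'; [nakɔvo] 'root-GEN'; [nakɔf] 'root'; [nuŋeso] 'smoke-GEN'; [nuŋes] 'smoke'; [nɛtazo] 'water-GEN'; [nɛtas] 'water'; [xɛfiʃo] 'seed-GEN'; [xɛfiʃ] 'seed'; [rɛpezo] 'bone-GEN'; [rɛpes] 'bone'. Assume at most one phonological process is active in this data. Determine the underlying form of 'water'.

/nɛtaz/

The root 'water' surfaces as [nɛtazo] and [nɛtas], with a stem-final [z] ~ [s] alternation.
Compare 'smoke', with invariant [s] in [nuŋeso] and [nuŋes]: an analysis with underlying /s/ and a rule producing [z] before the GEN suffix would wrongly predict alternation here too.
The underlying segment must be /z/; voiced obstruents become voiceless word-finally, yielding [s] there.
Hence 'water' is /nɛtaz/ underlyingly.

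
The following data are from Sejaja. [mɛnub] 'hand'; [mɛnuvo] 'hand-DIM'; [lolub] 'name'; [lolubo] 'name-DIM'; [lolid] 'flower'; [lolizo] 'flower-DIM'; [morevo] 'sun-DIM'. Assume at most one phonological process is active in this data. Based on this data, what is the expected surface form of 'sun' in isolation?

In [mɛnub] and [mɛnuvo] the final segment of 'hand' alternates: [b] ~ [v].
But 'name' keeps [b] in both environments ([lolub], [lolubo]), so there is no rule changing /b/ to [v] before the DIM suffix.
So /v/ is underlying, and a rule of word-final hardening — voiced fricatives become stops word-finally — gives [b].
The one attested form of 'sun', [morevo], shows underlying /morev/. Applying the same rule word-finally gives [moreb].

[moreb]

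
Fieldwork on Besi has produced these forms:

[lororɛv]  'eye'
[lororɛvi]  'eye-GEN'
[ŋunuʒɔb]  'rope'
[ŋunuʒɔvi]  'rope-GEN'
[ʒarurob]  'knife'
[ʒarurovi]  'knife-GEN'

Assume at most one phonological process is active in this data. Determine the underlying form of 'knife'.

The stem for 'knife' ends in [b] in [ʒarurob] but [v] in [ʒarurovi].
But 'eye' keeps [v] in both environments ([lororɛv], [lororɛvi]), so there is no rule changing /v/ to [b] in isolation.
So /b/ is underlying, and a rule of intervocalic spirantization — voiced stops become fricatives between vowels — gives [v].
So 'knife' = /ʒarurob/.

/ʒarurob/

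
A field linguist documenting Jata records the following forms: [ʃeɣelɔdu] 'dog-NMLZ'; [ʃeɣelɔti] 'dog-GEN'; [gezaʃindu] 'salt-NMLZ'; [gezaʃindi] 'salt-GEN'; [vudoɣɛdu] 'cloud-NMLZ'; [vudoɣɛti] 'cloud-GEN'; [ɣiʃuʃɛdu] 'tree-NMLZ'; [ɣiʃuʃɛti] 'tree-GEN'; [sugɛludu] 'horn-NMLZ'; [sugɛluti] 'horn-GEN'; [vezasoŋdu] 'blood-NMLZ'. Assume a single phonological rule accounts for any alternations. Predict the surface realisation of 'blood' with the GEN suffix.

[vezasoŋdi]

The GEN morpheme has two allomorphs, [-di] and [-ti].
By contrast the NMLZ suffix keeps its initial [d] throughout — that segment must be underlying.
So the underlying form is /-ti/, and voiceless stops become voiced after a nasal.
After 'blood', which ends in a nasal, the suffix surfaces as [-di], giving [vezasoŋdi].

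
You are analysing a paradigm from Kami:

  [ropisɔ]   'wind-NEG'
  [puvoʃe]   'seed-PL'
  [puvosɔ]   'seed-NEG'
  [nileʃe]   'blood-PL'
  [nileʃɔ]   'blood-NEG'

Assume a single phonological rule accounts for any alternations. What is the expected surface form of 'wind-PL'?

'seed' shows [ʃ] ~ [s] at the end of the stem ([puvoʃe] vs [puvosɔ]).
Compare 'blood', with invariant [ʃ] in [nileʃe] and [nileʃɔ]: an analysis with underlying /ʃ/ and a rule producing [s] before the NEG suffix would wrongly predict alternation here too.
The underlying segment must be /s/; /s/ becomes palato-alveolar [ʃ] before a front vowel, yielding [ʃ] there.
The one attested form of 'wind', [ropisɔ], shows underlying /ropis/. Applying the same rule before a front vowel gives [ropiʃe].

[ropiʃe]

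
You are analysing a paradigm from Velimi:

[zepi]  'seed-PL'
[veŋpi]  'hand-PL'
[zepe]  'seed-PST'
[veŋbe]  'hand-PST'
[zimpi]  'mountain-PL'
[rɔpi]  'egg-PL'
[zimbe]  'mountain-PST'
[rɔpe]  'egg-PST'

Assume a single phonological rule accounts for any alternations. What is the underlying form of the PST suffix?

The PST morpheme has two allomorphs, [-be] and [-pe].
The PL suffix, which begins with [p], is invariant after every stem; so [p] is not altered by any rule here.
So the underlying form is /-be/, and voiced stops become voiceless after a vowel.

/-be/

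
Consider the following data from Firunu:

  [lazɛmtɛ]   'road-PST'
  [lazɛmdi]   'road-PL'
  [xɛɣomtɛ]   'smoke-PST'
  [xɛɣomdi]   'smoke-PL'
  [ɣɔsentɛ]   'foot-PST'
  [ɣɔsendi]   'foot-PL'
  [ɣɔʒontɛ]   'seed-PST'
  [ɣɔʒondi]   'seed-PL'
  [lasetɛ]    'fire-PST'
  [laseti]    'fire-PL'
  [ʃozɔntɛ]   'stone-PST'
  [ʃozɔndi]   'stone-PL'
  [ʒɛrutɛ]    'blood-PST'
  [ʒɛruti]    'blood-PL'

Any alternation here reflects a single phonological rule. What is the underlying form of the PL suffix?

/-di/

The PL morpheme has two allomorphs, [-di] and [-ti].
The PST suffix, which begins with [t], is invariant after every stem; so [t] is not altered by any rule here.
The PL suffix is therefore /-di/ underlyingly, with post-vocalic devoicing: voiced stops become voiceless after a vowel.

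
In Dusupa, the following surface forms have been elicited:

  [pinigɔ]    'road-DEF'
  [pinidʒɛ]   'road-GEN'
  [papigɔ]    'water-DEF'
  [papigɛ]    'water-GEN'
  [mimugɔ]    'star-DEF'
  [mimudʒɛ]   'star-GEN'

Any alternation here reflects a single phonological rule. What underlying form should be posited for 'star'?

In [mimugɔ] and [mimudʒɛ] the final segment of 'star' alternates: [g] ~ [dʒ].
The stem 'water' ([papigɔ], [papigɛ]) shows [g] unchanged in both environments, so [g] cannot be basic with [dʒ] derived before the GEN suffix.
Therefore /dʒ/ is basic and [g] is derived by depalatalization (palato-alveolar /dʒ/ becomes [g] when no front vowel follows).
The underlying form of 'star' is therefore /mimudʒ/.

/mimudʒ/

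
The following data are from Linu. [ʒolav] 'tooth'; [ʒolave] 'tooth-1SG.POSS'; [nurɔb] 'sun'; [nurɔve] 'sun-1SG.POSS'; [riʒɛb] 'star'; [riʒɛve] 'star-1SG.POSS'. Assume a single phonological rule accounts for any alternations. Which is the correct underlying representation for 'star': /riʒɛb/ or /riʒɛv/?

/riʒɛb/

In [riʒɛb] and [riʒɛve] the final segment of 'star' alternates: [b] ~ [v].
If /v/ were underlying and a rule turned it into [b] in isolation, 'tooth' would also alternate; but it has [v] in both [ʒolav] and [ʒolave].
So /b/ is underlying, and a rule of intervocalic spirantization — voiced stops become fricatives between vowels — gives [v].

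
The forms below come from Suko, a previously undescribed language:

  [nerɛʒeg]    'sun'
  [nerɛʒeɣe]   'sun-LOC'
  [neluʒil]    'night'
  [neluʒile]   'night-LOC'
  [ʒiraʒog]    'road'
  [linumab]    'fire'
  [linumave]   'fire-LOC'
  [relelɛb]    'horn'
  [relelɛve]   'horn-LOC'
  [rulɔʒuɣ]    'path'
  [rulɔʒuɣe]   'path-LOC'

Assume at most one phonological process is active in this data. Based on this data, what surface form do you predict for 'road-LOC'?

[ʒiraʒoɣe]

The root 'sun' surfaces as [nerɛʒeg] and [nerɛʒeɣe], with a stem-final [g] ~ [ɣ] alternation.
If /ɣ/ were underlying and a rule turned it into [g] in isolation, 'path' would also alternate; but it has [ɣ] in both [rulɔʒuɣ] and [rulɔʒuɣe].
The underlying segment must be /g/; voiced stops become fricatives between vowels, yielding [ɣ] there.
From [ʒiraʒog] the stem 'road' is /ʒiraʒog/; between vowels this yields [ʒiraʒoɣe].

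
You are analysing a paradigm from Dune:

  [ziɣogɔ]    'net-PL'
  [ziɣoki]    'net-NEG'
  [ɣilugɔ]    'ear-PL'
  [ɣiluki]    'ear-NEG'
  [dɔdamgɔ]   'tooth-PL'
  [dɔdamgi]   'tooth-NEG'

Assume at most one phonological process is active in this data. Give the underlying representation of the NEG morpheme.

The NEG suffix surfaces as [-gi] and [-ki], depending on the final segment of the stem.
The PL suffix, which begins with [g], is invariant after every stem; so [g] is not altered by any rule here.
The NEG suffix is therefore /-ki/ underlyingly, with post-nasal voicing: voiceless stops become voiced after a nasal.

/-ki/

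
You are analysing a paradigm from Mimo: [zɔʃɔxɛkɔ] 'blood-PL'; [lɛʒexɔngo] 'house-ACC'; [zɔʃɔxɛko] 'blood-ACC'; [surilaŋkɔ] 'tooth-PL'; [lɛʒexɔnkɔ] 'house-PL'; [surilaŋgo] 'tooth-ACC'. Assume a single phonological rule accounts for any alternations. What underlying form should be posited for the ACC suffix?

/-go/

The ACC morpheme has two allomorphs, [-go] and [-ko].
The PL suffix, which begins with [k], is invariant after every stem; so [k] is not altered by any rule here.
So the underlying form is /-go/, and voiced stops become voiceless after a vowel.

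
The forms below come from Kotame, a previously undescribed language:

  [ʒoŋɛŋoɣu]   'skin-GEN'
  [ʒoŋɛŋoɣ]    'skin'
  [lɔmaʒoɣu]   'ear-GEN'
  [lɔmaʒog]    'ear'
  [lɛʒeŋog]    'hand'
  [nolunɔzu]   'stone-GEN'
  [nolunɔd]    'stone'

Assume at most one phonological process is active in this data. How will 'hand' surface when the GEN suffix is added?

The root 'ear' surfaces as [lɔmaʒoɣu] and [lɔmaʒog], with a stem-final [ɣ] ~ [g] alternation.
Compare 'skin', with invariant [ɣ] in [ʒoŋɛŋoɣu] and [ʒoŋɛŋoɣ]: an analysis with underlying /ɣ/ and a rule producing [g] in isolation would wrongly predict alternation here too.
So /g/ is underlying, and a rule of intervocalic spirantization — voiced stops become fricatives between vowels — gives [ɣ].
From [lɛʒeŋog] the stem 'hand' is /lɛʒeŋog/; between vowels this yields [lɛʒeŋoɣu].

[lɛʒeŋoɣu]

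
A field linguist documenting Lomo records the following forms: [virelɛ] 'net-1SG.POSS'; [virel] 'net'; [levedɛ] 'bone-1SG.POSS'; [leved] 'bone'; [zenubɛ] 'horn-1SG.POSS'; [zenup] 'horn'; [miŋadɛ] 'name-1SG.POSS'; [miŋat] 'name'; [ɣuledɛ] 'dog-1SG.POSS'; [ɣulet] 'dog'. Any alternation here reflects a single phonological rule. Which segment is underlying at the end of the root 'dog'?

/t/

'dog' shows [d] ~ [t] at the end of the stem ([ɣuledɛ] vs [ɣulet]).
Compare 'bone', with invariant [d] in [levedɛ] and [leved]: an analysis with underlying /d/ and a rule producing [t] in isolation would wrongly predict alternation here too.
The underlying segment must be /t/; voiceless stops become voiced between vowels, yielding [d] there.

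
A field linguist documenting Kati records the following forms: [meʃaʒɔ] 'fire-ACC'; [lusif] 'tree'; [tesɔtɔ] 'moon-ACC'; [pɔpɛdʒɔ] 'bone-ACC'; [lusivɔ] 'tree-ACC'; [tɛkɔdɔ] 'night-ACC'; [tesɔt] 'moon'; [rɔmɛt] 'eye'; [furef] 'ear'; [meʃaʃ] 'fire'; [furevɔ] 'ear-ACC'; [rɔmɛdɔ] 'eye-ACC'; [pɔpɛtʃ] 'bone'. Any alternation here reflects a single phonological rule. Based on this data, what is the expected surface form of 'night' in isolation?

The root 'eye' surfaces as [rɔmɛt] and [rɔmɛdɔ], with a stem-final [t] ~ [d] alternation.
If /t/ were underlying and a rule turned it into [d] before the ACC suffix, 'moon' would also alternate; but it has [t] in both [tesɔt] and [tesɔtɔ].
So /d/ is underlying, and a rule of word-final obstruent devoicing — voiced obstruents become voiceless word-finally — gives [t].
From [tɛkɔdɔ] the stem 'night' is /tɛkɔd/; word-finally this yields [tɛkɔt].

[tɛkɔt]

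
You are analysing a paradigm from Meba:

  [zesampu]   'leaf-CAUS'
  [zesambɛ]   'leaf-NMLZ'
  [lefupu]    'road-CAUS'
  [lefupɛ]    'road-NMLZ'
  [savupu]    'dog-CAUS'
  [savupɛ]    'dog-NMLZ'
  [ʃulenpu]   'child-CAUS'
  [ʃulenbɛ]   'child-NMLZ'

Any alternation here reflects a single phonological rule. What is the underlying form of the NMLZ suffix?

The NMLZ morpheme has two allomorphs, [-bɛ] and [-pɛ].
The CAUS suffix, which begins with [p], is invariant after every stem; so [p] is not altered by any rule here.
So the underlying form is /-bɛ/, and voiced stops become voiceless after a vowel.

/-bɛ/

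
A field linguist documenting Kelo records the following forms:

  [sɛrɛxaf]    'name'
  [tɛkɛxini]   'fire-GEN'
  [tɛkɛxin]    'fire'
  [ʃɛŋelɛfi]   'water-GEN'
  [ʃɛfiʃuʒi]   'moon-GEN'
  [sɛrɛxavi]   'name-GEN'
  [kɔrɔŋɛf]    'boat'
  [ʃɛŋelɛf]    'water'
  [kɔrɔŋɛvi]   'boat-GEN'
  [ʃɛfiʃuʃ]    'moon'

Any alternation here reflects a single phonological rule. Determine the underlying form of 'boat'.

'boat' shows [v] ~ [f] at the end of the stem ([kɔrɔŋɛvi] vs [kɔrɔŋɛf]).
If /f/ were underlying and a rule turned it into [v] before the GEN suffix, 'water' would also alternate; but it has [f] in both [ʃɛŋelɛfi] and [ʃɛŋelɛf].
So /v/ is underlying, and a rule of word-final obstruent devoicing — voiced obstruents become voiceless word-finally — gives [f].

/kɔrɔŋɛv/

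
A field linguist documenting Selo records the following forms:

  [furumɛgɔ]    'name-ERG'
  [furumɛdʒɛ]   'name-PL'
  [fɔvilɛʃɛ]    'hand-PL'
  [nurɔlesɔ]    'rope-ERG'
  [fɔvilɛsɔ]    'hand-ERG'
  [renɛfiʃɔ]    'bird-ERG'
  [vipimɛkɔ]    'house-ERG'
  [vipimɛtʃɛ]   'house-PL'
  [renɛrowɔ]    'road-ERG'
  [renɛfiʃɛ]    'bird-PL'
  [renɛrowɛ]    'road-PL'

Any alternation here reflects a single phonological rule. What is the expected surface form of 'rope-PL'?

[nurɔleʃɛ]

In [fɔvilɛsɔ] and [fɔvilɛʃɛ] the final segment of 'hand' alternates: [s] ~ [ʃ].
If /ʃ/ were underlying and a rule turned it into [s] before the ERG suffix, 'bird' would also alternate; but it has [ʃ] in both [renɛfiʃɔ] and [renɛfiʃɛ].
So /s/ is underlying, and a rule of palatalization before a front vowel — /k/, /g/ and /s/ become palato-alveolar [tʃ], [dʒ] and [ʃ] before a front vowel — gives [ʃ].
From [nurɔlesɔ] the stem 'rope' is /nurɔles/; before a front vowel this yields [nurɔleʃɛ].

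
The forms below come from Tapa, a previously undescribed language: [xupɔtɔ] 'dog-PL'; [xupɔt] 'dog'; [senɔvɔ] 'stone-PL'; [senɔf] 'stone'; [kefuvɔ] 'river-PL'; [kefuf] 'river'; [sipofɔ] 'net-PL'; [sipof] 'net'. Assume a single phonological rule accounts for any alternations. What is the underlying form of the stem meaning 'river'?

'river' shows [v] ~ [f] at the end of the stem ([kefuvɔ] vs [kefuf]).
But 'net' keeps [f] in both environments ([sipofɔ], [sipof]), so there is no rule changing /f/ to [v] before the PL suffix.
So /v/ is underlying, and a rule of word-final obstruent devoicing — voiced obstruents become voiceless word-finally — gives [f].
Hence 'river' is /kefuv/ underlyingly.

/kefuv/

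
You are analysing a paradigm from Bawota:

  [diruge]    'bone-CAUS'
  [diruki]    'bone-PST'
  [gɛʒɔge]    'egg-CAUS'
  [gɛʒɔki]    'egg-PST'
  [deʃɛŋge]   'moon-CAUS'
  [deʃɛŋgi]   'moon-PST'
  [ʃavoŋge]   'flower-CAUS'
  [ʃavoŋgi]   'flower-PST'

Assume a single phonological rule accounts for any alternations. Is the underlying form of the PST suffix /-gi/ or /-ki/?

/-ki/

The PST suffix surfaces as [-gi] and [-ki], depending on the final segment of the stem.
By contrast the CAUS suffix keeps its initial [g] throughout — that segment must be underlying.
So the underlying form is /-ki/, and voiceless stops become voiced after a nasal.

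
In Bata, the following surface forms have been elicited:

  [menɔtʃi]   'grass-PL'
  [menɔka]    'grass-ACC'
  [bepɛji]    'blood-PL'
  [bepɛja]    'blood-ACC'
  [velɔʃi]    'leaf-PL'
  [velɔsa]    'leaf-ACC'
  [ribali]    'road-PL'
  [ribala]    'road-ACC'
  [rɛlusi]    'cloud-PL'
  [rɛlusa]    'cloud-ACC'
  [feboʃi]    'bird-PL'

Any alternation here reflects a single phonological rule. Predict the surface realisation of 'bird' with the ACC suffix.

The root 'leaf' surfaces as [velɔʃi] and [velɔsa], with a stem-final [ʃ] ~ [s] alternation.
If /s/ were underlying and a rule turned it into [ʃ] before the PL suffix, 'cloud' would also alternate; but it has [s] in both [rɛlusi] and [rɛlusa].
The alternation reflects depalatalization: palato-alveolar /tʃ/ and /ʃ/ become [k] and [s] when no front vowel follows. /ʃ/ is underlying.
From [feboʃi] the stem 'bird' is /feboʃ/; when no front vowel follows this yields [febosa].

[febosa]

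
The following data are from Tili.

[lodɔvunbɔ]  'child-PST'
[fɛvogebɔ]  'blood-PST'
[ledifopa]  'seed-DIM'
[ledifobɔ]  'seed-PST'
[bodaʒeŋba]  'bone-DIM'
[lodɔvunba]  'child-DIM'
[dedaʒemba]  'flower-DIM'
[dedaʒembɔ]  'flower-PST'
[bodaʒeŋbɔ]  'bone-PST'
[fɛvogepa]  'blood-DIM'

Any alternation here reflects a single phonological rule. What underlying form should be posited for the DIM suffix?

The DIM suffix surfaces as [-ba] and [-pa], depending on the final segment of the stem.
The PST suffix, which begins with [b], is invariant after every stem; so [b] is not altered by any rule here.
The DIM suffix is therefore /-pa/ underlyingly, with post-nasal voicing: voiceless stops become voiced after a nasal.

/-pa/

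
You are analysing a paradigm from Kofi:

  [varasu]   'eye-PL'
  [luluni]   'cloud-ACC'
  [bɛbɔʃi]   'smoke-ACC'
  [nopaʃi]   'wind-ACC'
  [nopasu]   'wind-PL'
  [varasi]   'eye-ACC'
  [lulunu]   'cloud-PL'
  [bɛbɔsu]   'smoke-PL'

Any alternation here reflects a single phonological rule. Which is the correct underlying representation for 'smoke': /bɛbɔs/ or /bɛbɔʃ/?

'smoke' shows [ʃ] ~ [s] at the end of the stem ([bɛbɔʃi] vs [bɛbɔsu]).
But 'eye' keeps [s] in both environments ([varasi], [varasu]), so there is no rule changing /s/ to [ʃ] before the ACC suffix.
The underlying segment must be /ʃ/; palato-alveolar /ʃ/ becomes [s] when no front vowel follows, yielding [s] there.

/bɛbɔʃ/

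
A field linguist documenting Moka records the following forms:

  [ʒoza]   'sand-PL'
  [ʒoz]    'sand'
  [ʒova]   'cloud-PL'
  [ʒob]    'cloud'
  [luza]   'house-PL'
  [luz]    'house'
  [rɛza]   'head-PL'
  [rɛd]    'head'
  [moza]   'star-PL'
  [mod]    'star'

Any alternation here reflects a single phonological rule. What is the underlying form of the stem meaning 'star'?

'star' shows [z] ~ [d] at the end of the stem ([moza] vs [mod]).
Compare 'house', with invariant [z] in [luza] and [luz]: an analysis with underlying /z/ and a rule producing [d] in isolation would wrongly predict alternation here too.
So /d/ is underlying, and a rule of intervocalic spirantization — voiced stops become fricatives between vowels — gives [z].
So 'star' = /mod/.

/mod/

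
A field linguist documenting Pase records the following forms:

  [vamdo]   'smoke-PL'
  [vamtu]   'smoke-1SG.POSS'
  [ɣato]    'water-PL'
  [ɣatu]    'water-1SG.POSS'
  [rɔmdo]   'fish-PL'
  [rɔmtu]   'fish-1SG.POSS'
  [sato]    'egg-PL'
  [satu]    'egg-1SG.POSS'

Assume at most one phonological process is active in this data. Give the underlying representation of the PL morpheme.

/-do/

The PL morpheme has two allomorphs, [-do] and [-to].
By contrast the 1SG.POSS suffix keeps its initial [t] throughout — that segment must be underlying.
So the underlying form is /-do/, and voiced stops become voiceless after a vowel.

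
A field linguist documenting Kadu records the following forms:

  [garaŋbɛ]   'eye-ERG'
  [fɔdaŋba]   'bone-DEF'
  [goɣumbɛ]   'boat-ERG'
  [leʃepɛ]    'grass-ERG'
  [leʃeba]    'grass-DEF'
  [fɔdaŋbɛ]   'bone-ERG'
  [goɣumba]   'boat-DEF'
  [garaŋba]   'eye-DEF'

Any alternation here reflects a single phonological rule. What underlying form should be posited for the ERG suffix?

/-pɛ/

The ERG morpheme has two allomorphs, [-bɛ] and [-pɛ].
By contrast the DEF suffix keeps its initial [b] throughout — that segment must be underlying.
So the underlying form is /-pɛ/, and voiceless stops become voiced after a nasal.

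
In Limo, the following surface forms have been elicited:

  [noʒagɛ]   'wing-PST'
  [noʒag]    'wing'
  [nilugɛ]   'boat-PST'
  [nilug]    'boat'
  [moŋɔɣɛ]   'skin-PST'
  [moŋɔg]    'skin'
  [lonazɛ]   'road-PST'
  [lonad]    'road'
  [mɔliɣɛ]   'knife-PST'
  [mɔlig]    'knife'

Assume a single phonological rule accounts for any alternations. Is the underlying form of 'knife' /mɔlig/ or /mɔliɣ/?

'knife' shows [ɣ] ~ [g] at the end of the stem ([mɔliɣɛ] vs [mɔlig]).
But 'wing' keeps [g] in both environments ([noʒagɛ], [noʒag]), so there is no rule changing /g/ to [ɣ] before the PST suffix.
So /ɣ/ is underlying, and a rule of word-final hardening — voiced fricatives become stops word-finally — gives [g].

/mɔliɣ/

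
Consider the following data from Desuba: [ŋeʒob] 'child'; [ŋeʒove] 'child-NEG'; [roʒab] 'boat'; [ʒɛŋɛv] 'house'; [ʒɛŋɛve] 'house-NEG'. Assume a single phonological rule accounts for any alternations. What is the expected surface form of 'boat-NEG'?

[roʒave]

'child' shows [b] ~ [v] at the end of the stem ([ŋeʒob] vs [ŋeʒove]).
The stem 'house' ([ʒɛŋɛv], [ʒɛŋɛve]) shows [v] unchanged in both environments, so [v] cannot be basic with [b] derived in isolation.
The underlying segment must be /b/; voiced stops become fricatives between vowels, yielding [v] there.
The one attested form of 'boat', [roʒab], shows underlying /roʒab/. Applying the same rule between vowels gives [roʒave].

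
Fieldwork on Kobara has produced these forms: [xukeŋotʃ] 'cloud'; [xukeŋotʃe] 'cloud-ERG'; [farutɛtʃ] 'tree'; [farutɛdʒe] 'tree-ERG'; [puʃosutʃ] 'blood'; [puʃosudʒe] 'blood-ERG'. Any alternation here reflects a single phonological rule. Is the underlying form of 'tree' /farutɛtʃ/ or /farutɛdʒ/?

The stem for 'tree' ends in [tʃ] in [farutɛtʃ] but [dʒ] in [farutɛdʒe].
If /tʃ/ were underlying and a rule turned it into [dʒ] before the ERG suffix, 'cloud' would also alternate; but it has [tʃ] in both [xukeŋotʃ] and [xukeŋotʃe].
The underlying segment must be /dʒ/; voiced obstruents become voiceless word-finally, yielding [tʃ] there.

/farutɛdʒ/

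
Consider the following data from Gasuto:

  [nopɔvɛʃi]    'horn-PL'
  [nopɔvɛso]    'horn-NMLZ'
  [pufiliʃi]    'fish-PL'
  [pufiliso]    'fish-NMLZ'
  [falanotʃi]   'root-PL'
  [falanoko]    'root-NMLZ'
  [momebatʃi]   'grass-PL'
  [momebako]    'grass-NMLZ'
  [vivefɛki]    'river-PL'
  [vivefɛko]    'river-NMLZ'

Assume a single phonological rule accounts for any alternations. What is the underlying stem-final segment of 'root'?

/tʃ/

The root 'root' surfaces as [falanotʃi] and [falanoko], with a stem-final [tʃ] ~ [k] alternation.
Compare 'river', with invariant [k] in [vivefɛki] and [vivefɛko]: an analysis with underlying /k/ and a rule producing [tʃ] before the PL suffix would wrongly predict alternation here too.
The underlying segment must be /tʃ/; palato-alveolar /tʃ/ and /ʃ/ become [k] and [s] when no front vowel follows, yielding [k] there.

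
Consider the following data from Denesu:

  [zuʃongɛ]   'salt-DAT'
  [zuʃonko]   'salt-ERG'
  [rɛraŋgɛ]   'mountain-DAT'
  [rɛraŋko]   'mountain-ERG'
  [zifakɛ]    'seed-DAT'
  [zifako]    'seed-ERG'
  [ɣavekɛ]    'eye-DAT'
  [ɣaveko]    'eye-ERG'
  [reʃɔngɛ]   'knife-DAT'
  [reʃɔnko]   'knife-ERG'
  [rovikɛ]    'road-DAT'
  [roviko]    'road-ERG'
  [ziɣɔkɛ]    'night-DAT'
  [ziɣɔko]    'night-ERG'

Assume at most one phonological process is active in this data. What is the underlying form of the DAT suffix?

/-gɛ/

The DAT suffix surfaces as [-gɛ] and [-kɛ], depending on the final segment of the stem.
The ERG suffix, which begins with [k], is invariant after every stem; so [k] is not altered by any rule here.
The DAT suffix is therefore /-gɛ/ underlyingly, with post-vocalic devoicing: voiced stops become voiceless after a vowel.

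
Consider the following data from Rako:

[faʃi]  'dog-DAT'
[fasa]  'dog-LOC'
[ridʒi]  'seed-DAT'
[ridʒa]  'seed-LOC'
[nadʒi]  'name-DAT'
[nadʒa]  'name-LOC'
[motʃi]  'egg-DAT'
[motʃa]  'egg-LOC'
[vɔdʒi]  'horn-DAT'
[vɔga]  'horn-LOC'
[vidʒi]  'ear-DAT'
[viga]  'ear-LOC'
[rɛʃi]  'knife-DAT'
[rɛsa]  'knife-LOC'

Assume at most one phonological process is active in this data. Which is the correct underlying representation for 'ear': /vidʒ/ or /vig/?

In [vidʒi] and [viga] the final segment of 'ear' alternates: [dʒ] ~ [g].
Compare 'seed', with invariant [dʒ] in [ridʒi] and [ridʒa]: an analysis with underlying /dʒ/ and a rule producing [g] before the LOC suffix would wrongly predict alternation here too.
So /g/ is underlying, and a rule of palatalization before a front vowel — /g/ and /s/ become palato-alveolar [dʒ] and [ʃ] before a front vowel — gives [dʒ].

/vig/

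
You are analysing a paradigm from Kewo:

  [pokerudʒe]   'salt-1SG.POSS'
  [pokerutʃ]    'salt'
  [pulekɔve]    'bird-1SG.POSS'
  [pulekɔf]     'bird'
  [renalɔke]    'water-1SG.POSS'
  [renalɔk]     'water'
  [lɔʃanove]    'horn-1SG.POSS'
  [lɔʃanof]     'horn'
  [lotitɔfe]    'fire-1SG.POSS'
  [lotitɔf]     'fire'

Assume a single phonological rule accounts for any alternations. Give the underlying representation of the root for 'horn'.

In [lɔʃanove] and [lɔʃanof] the final segment of 'horn' alternates: [v] ~ [f].
Compare 'fire', with invariant [f] in [lotitɔfe] and [lotitɔf]: an analysis with underlying /f/ and a rule producing [v] before the 1SG.POSS suffix would wrongly predict alternation here too.
So /v/ is underlying, and a rule of word-final obstruent devoicing — voiced obstruents become voiceless word-finally — gives [f].
The underlying form of 'horn' is therefore /lɔʃanov/.

/lɔʃanov/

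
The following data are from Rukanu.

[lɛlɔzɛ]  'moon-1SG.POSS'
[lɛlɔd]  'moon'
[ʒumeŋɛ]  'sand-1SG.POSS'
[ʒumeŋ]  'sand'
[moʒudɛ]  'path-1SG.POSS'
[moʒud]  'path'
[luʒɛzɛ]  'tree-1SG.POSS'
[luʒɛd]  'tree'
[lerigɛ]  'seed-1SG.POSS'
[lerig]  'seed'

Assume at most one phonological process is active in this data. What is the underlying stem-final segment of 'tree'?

'tree' shows [z] ~ [d] at the end of the stem ([luʒɛzɛ] vs [luʒɛd]).
The stem 'path' ([moʒudɛ], [moʒud]) shows [d] unchanged in both environments, so [d] cannot be basic with [z] derived before the 1SG.POSS suffix.
The underlying segment must be /z/; voiced fricatives become stops word-finally, yielding [d] there.

/z/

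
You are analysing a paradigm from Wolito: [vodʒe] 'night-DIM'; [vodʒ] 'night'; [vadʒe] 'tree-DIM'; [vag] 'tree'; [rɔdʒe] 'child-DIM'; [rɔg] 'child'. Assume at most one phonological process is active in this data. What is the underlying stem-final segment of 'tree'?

The stem for 'tree' ends in [dʒ] in [vadʒe] but [g] in [vag].
If /dʒ/ were underlying and a rule turned it into [g] in isolation, 'night' would also alternate; but it has [dʒ] in both [vodʒe] and [vodʒ].
Therefore /g/ is basic and [dʒ] is derived by palatalization before a front vowel (/g/ becomes palato-alveolar [dʒ] before a front vowel).

/g/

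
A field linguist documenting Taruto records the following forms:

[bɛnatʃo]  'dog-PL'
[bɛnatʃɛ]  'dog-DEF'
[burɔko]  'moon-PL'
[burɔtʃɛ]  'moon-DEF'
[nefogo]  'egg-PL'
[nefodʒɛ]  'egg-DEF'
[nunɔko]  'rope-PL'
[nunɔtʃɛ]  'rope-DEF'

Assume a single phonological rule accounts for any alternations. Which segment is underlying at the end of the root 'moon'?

The stem for 'moon' ends in [k] in [burɔko] but [tʃ] in [burɔtʃɛ].
The stem 'dog' ([bɛnatʃo], [bɛnatʃɛ]) shows [tʃ] unchanged in both environments, so [tʃ] cannot be basic with [k] derived before the PL suffix.
Therefore /k/ is basic and [tʃ] is derived by palatalization before a front vowel (/k/ and /g/ become palato-alveolar [tʃ] and [dʒ] before a front vowel).

/k/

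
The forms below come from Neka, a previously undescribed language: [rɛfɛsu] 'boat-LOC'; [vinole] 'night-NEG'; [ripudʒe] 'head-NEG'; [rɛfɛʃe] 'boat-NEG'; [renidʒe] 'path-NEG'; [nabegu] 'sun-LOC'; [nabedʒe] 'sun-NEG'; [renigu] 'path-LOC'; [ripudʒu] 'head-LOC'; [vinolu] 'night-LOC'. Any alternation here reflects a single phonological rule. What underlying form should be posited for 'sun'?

/nabeg/

The root 'sun' surfaces as [nabedʒe] and [nabegu], with a stem-final [dʒ] ~ [g] alternation.
Compare 'head', with invariant [dʒ] in [ripudʒe] and [ripudʒu]: an analysis with underlying /dʒ/ and a rule producing [g] before the LOC suffix would wrongly predict alternation here too.
Therefore /g/ is basic and [dʒ] is derived by palatalization before a front vowel (/g/ and /s/ become palato-alveolar [dʒ] and [ʃ] before a front vowel).
So 'sun' = /nabeg/.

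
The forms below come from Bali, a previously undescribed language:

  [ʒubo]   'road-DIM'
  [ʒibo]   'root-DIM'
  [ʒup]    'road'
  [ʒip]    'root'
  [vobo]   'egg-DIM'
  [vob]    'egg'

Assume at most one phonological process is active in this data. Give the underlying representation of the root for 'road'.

The root 'road' surfaces as [ʒup] and [ʒubo], with a stem-final [p] ~ [b] alternation.
But 'egg' keeps [b] in both environments ([vob], [vobo]), so there is no rule changing /b/ to [p] in isolation.
The underlying segment must be /p/; voiceless stops become voiced between vowels, yielding [b] there.

/ʒup/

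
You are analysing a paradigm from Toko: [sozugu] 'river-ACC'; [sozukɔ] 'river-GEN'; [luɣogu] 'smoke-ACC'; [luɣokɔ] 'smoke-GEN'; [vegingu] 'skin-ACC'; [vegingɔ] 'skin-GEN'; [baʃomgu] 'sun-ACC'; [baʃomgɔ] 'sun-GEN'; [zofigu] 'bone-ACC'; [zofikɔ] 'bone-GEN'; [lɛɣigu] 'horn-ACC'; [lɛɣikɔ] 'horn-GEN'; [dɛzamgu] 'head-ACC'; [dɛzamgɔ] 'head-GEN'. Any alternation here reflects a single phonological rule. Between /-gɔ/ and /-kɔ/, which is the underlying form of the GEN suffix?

/-kɔ/

The GEN suffix surfaces as [-gɔ] and [-kɔ], depending on the final segment of the stem.
By contrast the ACC suffix keeps its initial [g] throughout — that segment must be underlying.
The GEN suffix is therefore /-kɔ/ underlyingly, with post-nasal voicing: voiceless stops become voiced after a nasal.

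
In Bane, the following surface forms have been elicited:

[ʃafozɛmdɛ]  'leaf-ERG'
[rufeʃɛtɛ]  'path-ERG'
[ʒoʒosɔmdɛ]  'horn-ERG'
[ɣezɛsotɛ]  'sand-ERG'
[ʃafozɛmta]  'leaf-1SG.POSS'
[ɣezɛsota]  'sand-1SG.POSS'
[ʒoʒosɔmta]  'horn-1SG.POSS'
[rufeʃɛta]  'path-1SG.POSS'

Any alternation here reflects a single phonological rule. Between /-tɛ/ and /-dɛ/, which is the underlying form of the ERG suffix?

The ERG morpheme has two allomorphs, [-dɛ] and [-tɛ].
By contrast the 1SG.POSS suffix keeps its initial [t] throughout — that segment must be underlying.
So the underlying form is /-dɛ/, and voiced stops become voiceless after a vowel.

/-dɛ/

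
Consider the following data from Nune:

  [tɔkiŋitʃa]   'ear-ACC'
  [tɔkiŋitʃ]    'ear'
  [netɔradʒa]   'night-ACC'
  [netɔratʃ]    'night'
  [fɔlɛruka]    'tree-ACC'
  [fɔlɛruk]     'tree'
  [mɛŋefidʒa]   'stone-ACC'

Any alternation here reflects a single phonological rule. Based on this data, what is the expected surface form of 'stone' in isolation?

The root 'night' surfaces as [netɔradʒa] and [netɔratʃ], with a stem-final [dʒ] ~ [tʃ] alternation.
The stem 'ear' ([tɔkiŋitʃa], [tɔkiŋitʃ]) shows [tʃ] unchanged in both environments, so [tʃ] cannot be basic with [dʒ] derived before the ACC suffix.
So /dʒ/ is underlying, and a rule of word-final obstruent devoicing — voiced obstruents become voiceless word-finally — gives [tʃ].
The one attested form of 'stone', [mɛŋefidʒa], shows underlying /mɛŋefidʒ/. Applying the same rule word-finally gives [mɛŋefitʃ].

[mɛŋefitʃ]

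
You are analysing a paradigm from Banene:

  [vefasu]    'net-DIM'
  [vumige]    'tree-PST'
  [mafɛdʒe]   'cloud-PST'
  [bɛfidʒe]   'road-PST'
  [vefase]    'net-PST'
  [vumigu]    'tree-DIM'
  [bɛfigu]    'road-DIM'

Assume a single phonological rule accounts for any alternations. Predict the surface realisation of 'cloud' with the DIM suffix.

[mafɛgu]

The stem for 'road' ends in [dʒ] in [bɛfidʒe] but [g] in [bɛfigu].
But 'tree' keeps [g] in both environments ([vumige], [vumigu]), so there is no rule changing /g/ to [dʒ] before the PST suffix.
So /dʒ/ is underlying, and a rule of depalatalization — palato-alveolar /dʒ/ becomes [g] when no front vowel follows — gives [g].
From [mafɛdʒe] the stem 'cloud' is /mafɛdʒ/; when no front vowel follows this yields [mafɛgu].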